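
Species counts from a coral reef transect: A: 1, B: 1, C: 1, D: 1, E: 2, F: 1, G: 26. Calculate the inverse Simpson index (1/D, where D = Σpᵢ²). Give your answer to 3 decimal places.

1.590

Total N = 1+1+1+1+2+1+26 = 33, so the proportions are 0.030303, 0.030303, 0.030303, 0.030303, 0.060606, 0.030303, 0.787879 (working shown to 6 dp, full precision carried).
D = 0.030303² + 0.030303² + 0.030303² + 0.030303² + 0.060606² + 0.030303² + 0.787879² = 0.000918 + 0.000918 + 0.000918 + 0.000918 + 0.003673 + 0.000918 + 0.620753 = 0.629017.
So 1/D = 1.58978, i.e. 1.590 to 3 decimal places.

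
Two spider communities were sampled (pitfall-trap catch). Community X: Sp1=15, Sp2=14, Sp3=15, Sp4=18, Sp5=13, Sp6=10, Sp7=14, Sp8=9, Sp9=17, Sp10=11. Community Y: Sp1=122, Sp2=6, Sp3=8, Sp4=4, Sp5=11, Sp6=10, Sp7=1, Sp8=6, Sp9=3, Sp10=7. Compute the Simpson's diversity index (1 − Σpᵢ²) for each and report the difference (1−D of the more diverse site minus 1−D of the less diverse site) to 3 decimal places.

0.379

Community X: N=136, proportions 0.11029, 0.10294, 0.11029, 0.13235, 0.09559, 0.07353, 0.10294, 0.06618, 0.125, 0.08088, giving 1−D = 0.89587 (working shown to 5 dp, full precision carried).
Community Y: N=178, proportions 0.68539, 0.03371, 0.04494, 0.02247, 0.0618, 0.05618, 0.00562, 0.03371, 0.01685, 0.03933, giving 1−D = 0.51660.
Difference = |0.89587 − 0.51660| = 0.37927, i.e. 0.379 to 3 decimal places.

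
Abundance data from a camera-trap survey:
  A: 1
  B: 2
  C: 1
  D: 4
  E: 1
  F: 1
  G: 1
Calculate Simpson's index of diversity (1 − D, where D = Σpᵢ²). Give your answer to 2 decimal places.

0.79

Total N = 1+2+1+4+1+1+1 = 11, so the proportions are 0.0909, 0.1818, 0.0909, 0.3636, 0.0909, 0.0909, 0.0909 (working shown to 4 dp, full precision carried).
D = 0.0909² + 0.1818² + 0.0909² + 0.3636² + 0.0909² + 0.0909² + 0.0909² = 0.0083 + 0.0331 + 0.0083 + 0.1322 + 0.0083 + 0.0083 + 0.0083 = 0.2066.
So 1 − D = 0.7934, i.e. 0.79 to 2 decimal places.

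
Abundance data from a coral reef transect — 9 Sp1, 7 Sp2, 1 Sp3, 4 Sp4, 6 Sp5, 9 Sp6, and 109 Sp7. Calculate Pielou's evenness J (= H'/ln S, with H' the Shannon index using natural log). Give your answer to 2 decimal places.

Total N = 9+7+1+4+6+9+109 = 145, so the proportions are 0.0621, 0.0483, 0.0069, 0.0276, 0.0414, 0.0621, 0.7517 (working shown to 4 dp, full precision carried).
H' = −Σ pᵢ ln pᵢ = −((-0.1725) + (-0.1463) + (-0.0343) + (-0.0990) + (-0.1318) + (-0.1725) + (-0.2145)) = 0.9711.
With S = 7 species, ln S = 1.9459, so J = 0.9711/1.9459 = 0.4990, i.e. 0.50 to 2 decimal places.

0.50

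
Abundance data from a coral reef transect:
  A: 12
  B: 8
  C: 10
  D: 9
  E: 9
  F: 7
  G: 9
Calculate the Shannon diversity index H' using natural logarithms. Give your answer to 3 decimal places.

1.933

Total N = 12+8+10+9+9+7+9 = 64, so the proportions are 0.1875, 0.125, 0.15625, 0.14062, 0.14062, 0.10938, 0.14062 (working shown to 5 dp, full precision carried).
Each pᵢ ln pᵢ term: 0.1875×(-1.67398)=-0.31387, 0.125×(-2.07944)=-0.25993, 0.15625×(-1.85630)=-0.29005, 0.14062×(-1.96166)=-0.27586, 0.14062×(-1.96166)=-0.27586, 0.10938×(-2.21297)=-0.24204, 0.14062×(-1.96166)=-0.27586.
Sum = -1.93347, so H' = 1.933.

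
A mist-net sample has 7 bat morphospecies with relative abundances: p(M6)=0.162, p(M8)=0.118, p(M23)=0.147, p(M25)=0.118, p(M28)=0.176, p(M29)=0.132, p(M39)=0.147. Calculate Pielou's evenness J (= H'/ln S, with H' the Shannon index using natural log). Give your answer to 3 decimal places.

0.995

H' = −Σ pᵢ ln pᵢ = −((-0.29487) + (-0.25217) + (-0.28185) + (-0.25217) + (-0.30576) + (-0.26729) + (-0.28185)) = 1.93596 (working shown to 5 dp, full precision carried).
With S = 7 species, ln S = 1.94591, so J = 1.93596/1.94591 = 0.99489, i.e. 0.995 to 3 decimal places.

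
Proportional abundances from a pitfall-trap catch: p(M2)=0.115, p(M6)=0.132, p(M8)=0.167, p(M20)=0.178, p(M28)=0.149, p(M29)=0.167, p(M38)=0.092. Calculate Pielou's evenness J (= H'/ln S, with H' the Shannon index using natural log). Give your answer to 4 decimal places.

H' = −Σ pᵢ ln pᵢ = −((-0.248725) + (-0.267294) + (-0.298890) + (-0.307223) + (-0.283668) + (-0.298890) + (-0.219509)) = 1.924198 (working shown to 6 dp, full precision carried).
With S = 7 species, ln S = 1.945910, so J = 1.924198/1.945910 = 0.988842, i.e. 0.9888 to 4 decimal places.

0.9888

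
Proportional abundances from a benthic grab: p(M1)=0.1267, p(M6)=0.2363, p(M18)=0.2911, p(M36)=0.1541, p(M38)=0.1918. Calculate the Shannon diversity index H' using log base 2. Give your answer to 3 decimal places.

2.260

Each pᵢ log₂ pᵢ term (working shown to 5 dp, full precision carried): 0.1267×(-2.98051)=-0.37763, 0.2363×(-2.08131)=-0.49181, 0.2911×(-1.78041)=-0.51828, 0.1541×(-2.69806)=-0.41577, 0.1918×(-2.38233)=-0.45693.
Sum = -2.26042, so H' = 2.260.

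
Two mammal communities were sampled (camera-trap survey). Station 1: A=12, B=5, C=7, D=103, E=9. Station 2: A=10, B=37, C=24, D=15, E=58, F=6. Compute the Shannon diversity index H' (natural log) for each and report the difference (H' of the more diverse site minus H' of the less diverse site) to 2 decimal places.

0.67

Station 1: N=136, proportions 0.0882, 0.0368, 0.0515, 0.7574, 0.0662, giving H' = 0.8785 (working shown to 4 dp, full precision carried).
Station 2: N=150, proportions 0.0667, 0.2467, 0.16, 0.1, 0.3867, 0.04, giving H' = 1.5454.
Difference = |0.8785 − 1.5454| = 0.6669, i.e. 0.67 to 2 decimal places.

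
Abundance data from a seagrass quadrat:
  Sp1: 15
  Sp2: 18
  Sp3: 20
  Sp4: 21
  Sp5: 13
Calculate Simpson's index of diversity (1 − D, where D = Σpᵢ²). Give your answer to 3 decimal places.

0.794

Total N = 15+18+20+21+13 = 87, so the proportions are 0.17241, 0.2069, 0.22989, 0.24138, 0.14943 (working shown to 5 dp, full precision carried).
D = 0.17241² + 0.2069² + 0.22989² + 0.24138² + 0.14943² = 0.02973 + 0.04281 + 0.05285 + 0.05826 + 0.02233 = 0.20597.
So 1 − D = 0.79403, i.e. 0.794 to 3 decimal places.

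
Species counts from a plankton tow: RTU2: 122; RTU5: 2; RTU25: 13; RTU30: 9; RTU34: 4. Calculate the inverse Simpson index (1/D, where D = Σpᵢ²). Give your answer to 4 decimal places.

Total N = 122+2+13+9+4 = 150, so the proportions are 0.8133333, 0.0133333, 0.0866667, 0.06, 0.0266667 (working shown to 7 dp, full precision carried).
D = 0.8133333² + 0.0133333² + 0.0866667² + 0.06² + 0.0266667² = 0.6615111 + 0.0001778 + 0.0075111 + 0.0036000 + 0.0007111 = 0.6735111.
So 1/D = 1.484756, i.e. 1.4848 to 4 decimal places.

1.4848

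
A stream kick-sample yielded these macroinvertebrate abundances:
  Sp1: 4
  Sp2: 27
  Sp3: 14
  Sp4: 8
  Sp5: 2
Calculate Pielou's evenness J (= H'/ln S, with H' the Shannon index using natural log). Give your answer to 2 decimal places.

Total N = 4+27+14+8+2 = 55, so the proportions are 0.0727, 0.4909, 0.2545, 0.1455, 0.0364 (working shown to 4 dp, full precision carried).
H' = −Σ pᵢ ln pᵢ = −((-0.1906) + (-0.3493) + (-0.3483) + (-0.2804) + (-0.1205)) = 1.2891.
With S = 5 species, ln S = 1.6094, so J = 1.2891/1.6094 = 0.8010, i.e. 0.80 to 2 decimal places.

0.80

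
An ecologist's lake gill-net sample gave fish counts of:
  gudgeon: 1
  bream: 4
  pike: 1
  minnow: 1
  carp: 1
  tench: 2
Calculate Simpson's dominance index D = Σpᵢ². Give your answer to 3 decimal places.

Total N = 1+4+1+1+1+2 = 10, so the proportions are 0.1, 0.4, 0.1, 0.1, 0.1, 0.2 (working shown to 5 dp, full precision carried).
D = 0.1² + 0.4² + 0.1² + 0.1² + 0.1² + 0.2² = 0.01000 + 0.16000 + 0.01000 + 0.01000 + 0.01000 + 0.04000 = 0.24000.
To 3 decimal places, D = 0.240.

0.240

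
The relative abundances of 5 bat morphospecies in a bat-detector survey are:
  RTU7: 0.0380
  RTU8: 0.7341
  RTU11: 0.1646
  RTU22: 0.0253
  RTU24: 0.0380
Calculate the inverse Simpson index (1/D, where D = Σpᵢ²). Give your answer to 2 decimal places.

D = 0.038² + 0.7341² + 0.1646² + 0.0253² + 0.038² = 0.00144 + 0.53890 + 0.02709 + 0.00064 + 0.00144 = 0.56952 (working shown to 5 dp, full precision carried).
So 1/D = 1.7559, i.e. 1.76 to 2 decimal places.

1.76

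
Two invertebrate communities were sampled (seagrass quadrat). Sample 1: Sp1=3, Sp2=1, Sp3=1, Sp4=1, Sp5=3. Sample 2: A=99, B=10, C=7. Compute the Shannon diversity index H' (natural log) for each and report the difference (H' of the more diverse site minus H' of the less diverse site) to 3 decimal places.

Sample 1: N=9, proportions 0.33333, 0.11111, 0.11111, 0.11111, 0.33333, giving H' = 1.46482 (working shown to 5 dp, full precision carried).
Sample 2: N=116, proportions 0.85345, 0.08621, 0.06034, giving H' = 0.51597.
Difference = |1.46482 − 0.51597| = 0.94885, i.e. 0.949 to 3 decimal places.

0.949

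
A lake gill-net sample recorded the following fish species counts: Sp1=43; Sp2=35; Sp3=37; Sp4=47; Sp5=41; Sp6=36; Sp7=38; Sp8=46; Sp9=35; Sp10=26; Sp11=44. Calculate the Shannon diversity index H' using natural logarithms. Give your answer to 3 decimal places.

Total N = 43+35+37+47+41+36+38+46+35+26+44 = 428, so the proportions are 0.10047, 0.08178, 0.08645, 0.10981, 0.09579, 0.08411, 0.08879, 0.10748, 0.08178, 0.06075, 0.1028 (working shown to 5 dp, full precision carried).
Each pᵢ ln pᵢ term: 0.10047×(-2.29792)=-0.23087, 0.08178×(-2.50378)=-0.20475, 0.08645×(-2.44821)=-0.21164, 0.10981×(-2.20898)=-0.24257, 0.09579×(-2.34555)=-0.22469, 0.08411×(-2.47560)=-0.20823, 0.08879×(-2.42154)=-0.21500, 0.10748×(-2.23048)=-0.23972, 0.08178×(-2.50378)=-0.20475, 0.06075×(-2.80103)=-0.17016, 0.1028×(-2.27493)=-0.23387.
Sum = -2.38625, so H' = 2.386.

2.386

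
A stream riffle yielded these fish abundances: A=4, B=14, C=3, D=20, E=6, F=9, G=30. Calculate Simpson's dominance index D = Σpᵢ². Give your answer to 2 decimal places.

0.22

Total N = 4+14+3+20+6+9+30 = 86, so the proportions are 0.0465, 0.1628, 0.0349, 0.2326, 0.0698, 0.1047, 0.3488 (working shown to 4 dp, full precision carried).
D = 0.0465² + 0.1628² + 0.0349² + 0.2326² + 0.0698² + 0.1047² + 0.3488² = 0.0022 + 0.0265 + 0.0012 + 0.0541 + 0.0049 + 0.0110 + 0.1217 = 0.2215.
To 2 decimal places, D = 0.22.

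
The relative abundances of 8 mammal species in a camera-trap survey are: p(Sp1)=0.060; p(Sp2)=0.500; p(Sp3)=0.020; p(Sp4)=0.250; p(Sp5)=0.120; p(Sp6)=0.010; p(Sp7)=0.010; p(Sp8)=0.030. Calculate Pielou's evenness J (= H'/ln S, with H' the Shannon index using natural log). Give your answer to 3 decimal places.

0.669

H' = −Σ pᵢ ln pᵢ = −((-0.16880) + (-0.34657) + (-0.07824) + (-0.34657) + (-0.25443) + (-0.04605) + (-0.04605) + (-0.10520)) = 1.39192 (working shown to 5 dp, full precision carried).
With S = 8 species, ln S = 2.07944, so J = 1.39192/2.07944 = 0.66937, i.e. 0.669 to 3 decimal places.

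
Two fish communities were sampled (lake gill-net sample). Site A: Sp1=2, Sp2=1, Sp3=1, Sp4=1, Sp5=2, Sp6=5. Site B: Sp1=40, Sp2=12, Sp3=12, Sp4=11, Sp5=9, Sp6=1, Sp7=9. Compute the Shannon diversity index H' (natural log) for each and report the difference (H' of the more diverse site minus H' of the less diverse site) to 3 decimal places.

Site A: N=12, proportions 0.1666667, 0.0833333, 0.0833333, 0.0833333, 0.1666667, 0.4166667, giving H' = 1.5832585 (working shown to 7 dp, full precision carried).
Site B: N=94, proportions 0.4255319, 0.1276596, 0.1276596, 0.1170213, 0.0957447, 0.0106383, 0.0957447, giving H' = 1.6377647.
Difference = |1.5832585 − 1.6377647| = 0.0545062, i.e. 0.055 to 3 decimal places.

0.055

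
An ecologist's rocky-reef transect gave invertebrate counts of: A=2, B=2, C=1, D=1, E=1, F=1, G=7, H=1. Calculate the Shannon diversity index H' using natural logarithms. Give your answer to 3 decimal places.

Total N = 2+2+1+1+1+1+7+1 = 16, so the proportions are 0.125, 0.125, 0.0625, 0.0625, 0.0625, 0.0625, 0.4375, 0.0625 (working shown to 5 dp, full precision carried).
Each pᵢ ln pᵢ term: 0.125×(-2.07944)=-0.25993, 0.125×(-2.07944)=-0.25993, 0.0625×(-2.77259)=-0.17329, 0.0625×(-2.77259)=-0.17329, 0.0625×(-2.77259)=-0.17329, 0.0625×(-2.77259)=-0.17329, 0.4375×(-0.82668)=-0.36167, 0.0625×(-2.77259)=-0.17329.
Sum = -1.74797, so H' = 1.748.

1.748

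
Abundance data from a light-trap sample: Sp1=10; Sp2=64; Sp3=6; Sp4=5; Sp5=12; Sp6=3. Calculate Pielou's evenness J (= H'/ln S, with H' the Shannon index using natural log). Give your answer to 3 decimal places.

0.666

Total N = 10+64+6+5+12+3 = 100, so the proportions are 0.1, 0.64, 0.06, 0.05, 0.12, 0.03 (working shown to 5 dp, full precision carried).
H' = −Σ pᵢ ln pᵢ = −((-0.23026) + (-0.28562) + (-0.16880) + (-0.14979) + (-0.25443) + (-0.10520)) = 1.19410.
With S = 6 species, ln S = 1.79176, so J = 1.19410/1.79176 = 0.66644, i.e. 0.666 to 3 decimal places.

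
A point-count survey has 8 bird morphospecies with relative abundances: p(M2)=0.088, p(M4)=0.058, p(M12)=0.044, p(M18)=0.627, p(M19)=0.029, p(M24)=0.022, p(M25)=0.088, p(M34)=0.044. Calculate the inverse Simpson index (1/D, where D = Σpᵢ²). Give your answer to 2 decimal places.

2.40

D = 0.088² + 0.058² + 0.044² + 0.627² + 0.029² + 0.022² + 0.088² + 0.044² = 0.00774 + 0.00336 + 0.00194 + 0.39313 + 0.00084 + 0.00048 + 0.00774 + 0.00194 = 0.41718 (working shown to 5 dp, full precision carried).
So 1/D = 2.3971, i.e. 2.40 to 2 decimal places.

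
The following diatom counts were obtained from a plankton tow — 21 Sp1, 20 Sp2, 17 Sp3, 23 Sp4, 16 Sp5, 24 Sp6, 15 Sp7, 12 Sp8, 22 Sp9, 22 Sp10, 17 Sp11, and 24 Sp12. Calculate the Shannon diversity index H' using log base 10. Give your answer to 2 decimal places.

Total N = 21+20+17+23+16+24+15+12+22+22+17+24 = 233, so the proportions are 0.0901, 0.0858, 0.073, 0.0987, 0.0687, 0.103, 0.0644, 0.0515, 0.0944, 0.0944, 0.073, 0.103 (working shown to 4 dp, full precision carried).
Each pᵢ log₁₀ pᵢ term: 0.0901×(-1.0451)=-0.0942, 0.0858×(-1.0663)=-0.0915, 0.073×(-1.1369)=-0.0830, 0.0987×(-1.0056)=-0.0993, 0.0687×(-1.1632)=-0.0799, 0.103×(-0.9871)=-0.1017, 0.0644×(-1.1913)=-0.0767, 0.0515×(-1.2882)=-0.0663, 0.0944×(-1.0249)=-0.0968, 0.0944×(-1.0249)=-0.0968, 0.073×(-1.1369)=-0.0830, 0.103×(-0.9871)=-0.1017.
Sum = -1.0707, so H' = 1.07.

1.07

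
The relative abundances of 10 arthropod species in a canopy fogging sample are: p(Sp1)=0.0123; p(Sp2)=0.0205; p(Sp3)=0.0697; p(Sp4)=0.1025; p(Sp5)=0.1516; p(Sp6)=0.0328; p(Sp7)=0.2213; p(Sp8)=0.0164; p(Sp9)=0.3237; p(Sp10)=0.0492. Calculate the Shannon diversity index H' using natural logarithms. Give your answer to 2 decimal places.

Each pᵢ ln pᵢ term (working shown to 4 dp, full precision carried): 0.0123×(-4.3982)=-0.0541, 0.0205×(-3.8873)=-0.0797, 0.0697×(-2.6636)=-0.1856, 0.1025×(-2.2779)=-0.2335, 0.1516×(-1.8865)=-0.2860, 0.0328×(-3.4173)=-0.1121, 0.2213×(-1.5082)=-0.3338, 0.0164×(-4.1105)=-0.0674, 0.3237×(-1.1279)=-0.3651, 0.0492×(-3.0119)=-0.1482.
Sum = -1.8655, so H' = 1.87.

1.87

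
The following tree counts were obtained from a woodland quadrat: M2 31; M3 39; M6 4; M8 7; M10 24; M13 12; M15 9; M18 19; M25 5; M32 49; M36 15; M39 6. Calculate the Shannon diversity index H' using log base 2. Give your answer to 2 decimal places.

Total N = 31+39+4+7+24+12+9+19+5+49+15+6 = 220, so the proportions are 0.1409, 0.1773, 0.0182, 0.0318, 0.1091, 0.0545, 0.0409, 0.0864, 0.0227, 0.2227, 0.0682, 0.0273 (working shown to 4 dp, full precision carried).
Each pᵢ log₂ pᵢ term: 0.1409×(-2.8272)=-0.3984, 0.1773×(-2.4960)=-0.4425, 0.0182×(-5.7814)=-0.1051, 0.0318×(-4.9740)=-0.1583, 0.1091×(-3.1964)=-0.3487, 0.0545×(-4.1964)=-0.2289, 0.0409×(-4.6114)=-0.1886, 0.0864×(-3.5334)=-0.3052, 0.0227×(-5.4594)=-0.1241, 0.2227×(-2.1666)=-0.4826, 0.0682×(-3.8745)=-0.2642, 0.0273×(-5.1964)=-0.1417.
Sum = -3.1882, so H' = 3.19.

3.19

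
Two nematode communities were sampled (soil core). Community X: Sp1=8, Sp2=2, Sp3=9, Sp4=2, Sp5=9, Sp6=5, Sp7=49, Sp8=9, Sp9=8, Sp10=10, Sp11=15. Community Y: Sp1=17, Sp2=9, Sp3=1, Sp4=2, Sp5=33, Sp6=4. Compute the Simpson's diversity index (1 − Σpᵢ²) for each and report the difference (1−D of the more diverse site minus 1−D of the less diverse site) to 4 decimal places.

0.1426

Community X: N=126, proportions 0.063492, 0.015873, 0.071429, 0.015873, 0.071429, 0.039683, 0.388889, 0.071429, 0.063492, 0.079365, 0.119048, giving 1−D = 0.802847 (working shown to 6 dp, full precision carried).
Community Y: N=66, proportions 0.257576, 0.136364, 0.015152, 0.030303, 0.5, 0.060606, giving 1−D = 0.660239.
Difference = |0.802847 − 0.660239| = 0.142608, i.e. 0.1426 to 4 decimal places.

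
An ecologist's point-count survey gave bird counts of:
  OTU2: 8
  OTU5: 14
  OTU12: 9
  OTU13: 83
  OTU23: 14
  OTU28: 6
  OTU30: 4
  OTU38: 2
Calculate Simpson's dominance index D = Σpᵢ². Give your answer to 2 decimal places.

0.38

Total N = 8+14+9+83+14+6+4+2 = 140, so the proportions are 0.0571, 0.1, 0.0643, 0.5929, 0.1, 0.0429, 0.0286, 0.0143 (working shown to 4 dp, full precision carried).
D = 0.0571² + 0.1² + 0.0643² + 0.5929² + 0.1² + 0.0429² + 0.0286² + 0.0143² = 0.0033 + 0.0100 + 0.0041 + 0.3515 + 0.0100 + 0.0018 + 0.0008 + 0.0002 = 0.3817.
To 2 decimal places, D = 0.38.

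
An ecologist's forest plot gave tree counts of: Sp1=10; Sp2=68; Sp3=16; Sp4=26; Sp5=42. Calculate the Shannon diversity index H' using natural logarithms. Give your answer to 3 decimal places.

Total N = 10+68+16+26+42 = 162, so the proportions are 0.06173, 0.41975, 0.09877, 0.16049, 0.25926 (working shown to 5 dp, full precision carried).
Each pᵢ ln pᵢ term: 0.06173×(-2.78501)=-0.17191, 0.41975×(-0.86809)=-0.36438, 0.09877×(-2.31501)=-0.22864, 0.16049×(-1.82950)=-0.29362, 0.25926×(-1.34993)=-0.34998.
Sum = -1.40854, so H' = 1.409.

1.409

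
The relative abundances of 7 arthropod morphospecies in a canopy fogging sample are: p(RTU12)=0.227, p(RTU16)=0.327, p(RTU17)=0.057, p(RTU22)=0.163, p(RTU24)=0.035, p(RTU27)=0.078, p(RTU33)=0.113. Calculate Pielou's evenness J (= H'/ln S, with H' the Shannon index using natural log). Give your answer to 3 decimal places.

0.886

H' = −Σ pᵢ ln pᵢ = −((-0.33660) + (-0.36552) + (-0.16329) + (-0.29568) + (-0.11733) + (-0.19898) + (-0.24638)) = 1.72378 (working shown to 5 dp, full precision carried).
With S = 7 species, ln S = 1.94591, so J = 1.72378/1.94591 = 0.88585, i.e. 0.886 to 3 decimal places.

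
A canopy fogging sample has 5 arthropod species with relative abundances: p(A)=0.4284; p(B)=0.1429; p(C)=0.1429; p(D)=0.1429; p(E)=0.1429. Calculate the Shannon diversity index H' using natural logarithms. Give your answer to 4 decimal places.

1.4753

Each pᵢ ln pᵢ term (working shown to 6 dp, full precision carried): 0.4284×(-0.847698)=-0.363154, 0.1429×(-1.945610)=-0.278028, 0.1429×(-1.945610)=-0.278028, 0.1429×(-1.945610)=-0.278028, 0.1429×(-1.945610)=-0.278028.
Sum = -1.475265, so H' = 1.4753.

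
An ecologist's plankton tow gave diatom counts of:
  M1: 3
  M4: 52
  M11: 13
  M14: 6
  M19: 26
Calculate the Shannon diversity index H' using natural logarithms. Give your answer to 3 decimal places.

Total N = 3+52+13+6+26 = 100, so the proportions are 0.03, 0.52, 0.13, 0.06, 0.26 (working shown to 5 dp, full precision carried).
Each pᵢ ln pᵢ term: 0.03×(-3.50656)=-0.10520, 0.52×(-0.65393)=-0.34004, 0.13×(-2.04022)=-0.26523, 0.06×(-2.81341)=-0.16880, 0.26×(-1.34707)=-0.35024.
Sum = -1.22951, so H' = 1.230.

1.230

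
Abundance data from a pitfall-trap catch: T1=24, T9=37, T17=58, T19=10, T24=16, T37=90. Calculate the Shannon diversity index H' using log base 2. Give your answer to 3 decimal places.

2.242

Total N = 24+37+58+10+16+90 = 235, so the proportions are 0.10213, 0.15745, 0.24681, 0.04255, 0.06809, 0.38298 (working shown to 5 dp, full precision carried).
Each pᵢ log₂ pᵢ term: 0.10213×(-3.29155)=-0.33616, 0.15745×(-2.66706)=-0.41992, 0.24681×(-2.01854)=-0.49819, 0.04255×(-4.55459)=-0.19381, 0.06809×(-3.87652)=-0.26393, 0.38298×(-1.38466)=-0.53030.
Sum = -2.24231, so H' = 2.242.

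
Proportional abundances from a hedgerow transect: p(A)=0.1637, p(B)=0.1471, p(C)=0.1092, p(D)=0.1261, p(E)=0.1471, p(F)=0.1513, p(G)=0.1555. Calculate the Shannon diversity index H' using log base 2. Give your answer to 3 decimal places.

2.796

Each pᵢ log₂ pᵢ term (working shown to 5 dp, full precision carried): 0.1637×(-2.61087)=-0.42740, 0.1471×(-2.76513)=-0.40675, 0.1092×(-3.19496)=-0.34889, 0.1261×(-2.98736)=-0.37671, 0.1471×(-2.76513)=-0.40675, 0.1513×(-2.72452)=-0.41222, 0.1555×(-2.68501)=-0.41752.
Sum = -2.79624, so H' = 2.796.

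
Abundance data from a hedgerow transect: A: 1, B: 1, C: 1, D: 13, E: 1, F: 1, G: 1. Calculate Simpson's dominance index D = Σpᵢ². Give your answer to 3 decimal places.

0.485

Total N = 1+1+1+13+1+1+1 = 19, so the proportions are 0.05263, 0.05263, 0.05263, 0.68421, 0.05263, 0.05263, 0.05263 (working shown to 5 dp, full precision carried).
D = 0.05263² + 0.05263² + 0.05263² + 0.68421² + 0.05263² + 0.05263² + 0.05263² = 0.00277 + 0.00277 + 0.00277 + 0.46814 + 0.00277 + 0.00277 + 0.00277 = 0.48476.
To 3 decimal places, D = 0.485.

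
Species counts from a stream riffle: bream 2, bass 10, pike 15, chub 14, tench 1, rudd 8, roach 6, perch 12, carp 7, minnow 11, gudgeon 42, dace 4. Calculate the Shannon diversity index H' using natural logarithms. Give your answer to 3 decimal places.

2.143

Total N = 2+10+15+14+1+8+6+12+7+11+42+4 = 132, so the proportions are 0.01515, 0.07576, 0.11364, 0.10606, 0.00758, 0.06061, 0.04545, 0.09091, 0.05303, 0.08333, 0.31818, 0.0303 (working shown to 5 dp, full precision carried).
Each pᵢ ln pᵢ term: 0.01515×(-4.18965)=-0.06348, 0.07576×(-2.58022)=-0.19547, 0.11364×(-2.17475)=-0.24713, 0.10606×(-2.24374)=-0.23797, 0.00758×(-4.88280)=-0.03699, 0.06061×(-2.80336)=-0.16990, 0.04545×(-3.09104)=-0.14050, 0.09091×(-2.39790)=-0.21799, 0.05303×(-2.93689)=-0.15574, 0.08333×(-2.48491)=-0.20708, 0.31818×(-1.14513)=-0.36436, 0.0303×(-3.49651)=-0.10595.
Sum = -2.14257, so H' = 2.143.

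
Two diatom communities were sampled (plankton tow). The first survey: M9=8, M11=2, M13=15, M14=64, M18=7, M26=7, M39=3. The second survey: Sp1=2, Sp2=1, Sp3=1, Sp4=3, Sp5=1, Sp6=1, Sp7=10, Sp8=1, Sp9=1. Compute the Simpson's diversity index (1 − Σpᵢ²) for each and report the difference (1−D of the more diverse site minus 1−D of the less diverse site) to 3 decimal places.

0.130

The first survey: N=106, proportions 0.07547, 0.01887, 0.14151, 0.60377, 0.06604, 0.06604, 0.0283, giving 1−D = 0.59986 (working shown to 5 dp, full precision carried).
The second survey: N=21, proportions 0.09524, 0.04762, 0.04762, 0.14286, 0.04762, 0.04762, 0.47619, 0.04762, 0.04762, giving 1−D = 0.73016.
Difference = |0.59986 − 0.73016| = 0.13030, i.e. 0.130 to 3 decimal places.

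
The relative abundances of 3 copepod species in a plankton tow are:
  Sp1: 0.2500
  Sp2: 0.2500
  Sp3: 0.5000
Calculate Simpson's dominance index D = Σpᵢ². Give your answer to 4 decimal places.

D = 0.25² + 0.25² + 0.5² = 0.062500 + 0.062500 + 0.250000 = 0.375000 (working shown to 6 dp, full precision carried).
To 4 decimal places, D = 0.3750.

0.3750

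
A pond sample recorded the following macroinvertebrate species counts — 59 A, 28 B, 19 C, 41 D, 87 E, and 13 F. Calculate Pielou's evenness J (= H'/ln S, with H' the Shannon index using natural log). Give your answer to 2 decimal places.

Total N = 59+28+19+41+87+13 = 247, so the proportions are 0.2389, 0.1134, 0.0769, 0.166, 0.3522, 0.0526 (working shown to 4 dp, full precision carried).
H' = −Σ pᵢ ln pᵢ = −((-0.3420) + (-0.2468) + (-0.1973) + (-0.2981) + (-0.3675) + (-0.1550)) = 1.6067.
With S = 6 species, ln S = 1.7918, so J = 1.6067/1.7918 = 0.8967, i.e. 0.90 to 2 decimal places.

0.90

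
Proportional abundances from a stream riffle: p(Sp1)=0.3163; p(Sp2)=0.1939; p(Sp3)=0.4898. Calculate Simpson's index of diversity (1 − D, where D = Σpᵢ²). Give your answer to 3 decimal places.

D = 0.3163² + 0.1939² + 0.4898² = 0.10005 + 0.03760 + 0.23990 = 0.37755 (working shown to 5 dp, full precision carried).
So 1 − D = 0.62245, i.e. 0.622 to 3 decimal places.

0.622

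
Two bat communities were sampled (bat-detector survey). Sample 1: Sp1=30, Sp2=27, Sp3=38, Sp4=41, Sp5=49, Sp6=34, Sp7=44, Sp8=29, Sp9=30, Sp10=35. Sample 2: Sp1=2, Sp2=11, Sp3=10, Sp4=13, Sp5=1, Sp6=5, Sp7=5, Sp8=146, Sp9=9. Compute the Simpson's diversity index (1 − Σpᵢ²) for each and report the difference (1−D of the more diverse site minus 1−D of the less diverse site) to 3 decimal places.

0.432

Sample 1: N=357, proportions 0.08403, 0.07563, 0.10644, 0.11485, 0.13725, 0.09524, 0.12325, 0.08123, 0.08403, 0.09804, giving 1−D = 0.89633 (working shown to 5 dp, full precision carried).
Sample 2: N=202, proportions 0.0099, 0.05446, 0.0495, 0.06436, 0.00495, 0.02475, 0.02475, 0.72277, 0.04455, giving 1−D = 0.46471.
Difference = |0.89633 − 0.46471| = 0.43162, i.e. 0.432 to 3 decimal places.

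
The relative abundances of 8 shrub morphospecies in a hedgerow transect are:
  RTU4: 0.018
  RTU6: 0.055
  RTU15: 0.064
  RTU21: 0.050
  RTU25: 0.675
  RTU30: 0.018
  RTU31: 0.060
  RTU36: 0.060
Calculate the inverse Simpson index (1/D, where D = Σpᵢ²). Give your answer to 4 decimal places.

D = 0.018² + 0.055² + 0.064² + 0.05² + 0.675² + 0.018² + 0.06² + 0.06² = 0.0003240 + 0.0030250 + 0.0040960 + 0.0025000 + 0.4556250 + 0.0003240 + 0.0036000 + 0.0036000 = 0.4730940 (working shown to 7 dp, full precision carried).
So 1/D = 2.113745, i.e. 2.1137 to 4 decimal places.

2.1137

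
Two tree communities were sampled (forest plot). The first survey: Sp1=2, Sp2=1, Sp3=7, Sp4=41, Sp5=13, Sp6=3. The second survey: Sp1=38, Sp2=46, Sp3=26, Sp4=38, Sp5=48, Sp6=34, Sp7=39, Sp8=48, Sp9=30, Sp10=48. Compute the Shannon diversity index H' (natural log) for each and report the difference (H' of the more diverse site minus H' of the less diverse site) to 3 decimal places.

1.122

The first survey: N=67, proportions 0.029851, 0.014925, 0.104478, 0.61194, 0.19403, 0.044776, giving H' = 1.161345 (working shown to 6 dp, full precision carried).
The second survey: N=395, proportions 0.096203, 0.116456, 0.065823, 0.096203, 0.121519, 0.086076, 0.098734, 0.121519, 0.075949, 0.121519, giving H' = 2.283826.
Difference = |1.161345 − 2.283826| = 1.122481, i.e. 1.122 to 3 decimal places.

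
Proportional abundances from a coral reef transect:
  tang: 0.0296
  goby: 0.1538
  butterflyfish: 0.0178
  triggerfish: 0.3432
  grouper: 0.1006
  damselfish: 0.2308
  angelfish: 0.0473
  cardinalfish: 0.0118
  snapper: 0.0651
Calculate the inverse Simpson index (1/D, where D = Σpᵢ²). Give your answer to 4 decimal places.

D = 0.0296² + 0.1538² + 0.0178² + 0.3432² + 0.1006² + 0.2308² + 0.0473² + 0.0118² + 0.0651² = 0.00087616 + 0.02365444 + 0.00031684 + 0.11778624 + 0.01012036 + 0.05326864 + 0.00223729 + 0.00013924 + 0.00423801 = 0.21263722 (working shown to 8 dp, full precision carried).
So 1/D = 4.702846, i.e. 4.7028 to 4 decimal places.

4.7028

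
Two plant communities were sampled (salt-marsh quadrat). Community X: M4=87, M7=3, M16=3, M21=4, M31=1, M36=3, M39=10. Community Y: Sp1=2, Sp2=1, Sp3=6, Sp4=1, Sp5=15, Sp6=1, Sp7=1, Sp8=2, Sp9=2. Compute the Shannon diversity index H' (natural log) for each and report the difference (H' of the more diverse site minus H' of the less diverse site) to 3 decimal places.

0.780

Community X: N=111, proportions 0.78378, 0.02703, 0.02703, 0.03604, 0.00901, 0.02703, 0.09009, giving H' = 0.86275 (working shown to 5 dp, full precision carried).
Community Y: N=31, proportions 0.06452, 0.03226, 0.19355, 0.03226, 0.48387, 0.03226, 0.03226, 0.06452, 0.06452, giving H' = 1.64269.
Difference = |0.86275 − 1.64269| = 0.77994, i.e. 0.780 to 3 decimal places.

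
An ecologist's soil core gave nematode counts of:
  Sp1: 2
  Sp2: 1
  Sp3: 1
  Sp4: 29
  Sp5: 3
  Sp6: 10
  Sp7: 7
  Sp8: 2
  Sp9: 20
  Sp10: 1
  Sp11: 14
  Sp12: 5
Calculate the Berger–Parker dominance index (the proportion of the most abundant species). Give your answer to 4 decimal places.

Total N = 2+1+1+29+3+10+7+2+20+1+14+5 = 95, so the proportions are 0.021053, 0.010526, 0.010526, 0.305263, 0.031579, 0.105263, 0.073684, 0.021053, 0.210526, 0.010526, 0.147368, 0.052632 (working shown to 6 dp, full precision carried).
The largest proportion is 0.305263, i.e. d = 0.3053 to 4 decimal places.

0.3053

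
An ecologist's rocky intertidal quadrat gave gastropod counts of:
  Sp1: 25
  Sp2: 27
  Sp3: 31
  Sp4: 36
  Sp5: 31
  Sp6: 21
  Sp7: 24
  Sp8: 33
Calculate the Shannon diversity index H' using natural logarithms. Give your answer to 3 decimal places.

Total N = 25+27+31+36+31+21+24+33 = 228, so the proportions are 0.10965, 0.11842, 0.13596, 0.15789, 0.13596, 0.09211, 0.10526, 0.14474 (working shown to 5 dp, full precision carried).
Each pᵢ ln pᵢ term: 0.10965×(-2.21047)=-0.24238, 0.11842×(-2.13351)=-0.25265, 0.13596×(-1.99536)=-0.27130, 0.15789×(-1.84583)=-0.29145, 0.13596×(-1.99536)=-0.27130, 0.09211×(-2.38482)=-0.21965, 0.10526×(-2.25129)=-0.23698, 0.14474×(-1.93284)=-0.27975.
Sum = -2.06546, so H' = 2.065.

2.065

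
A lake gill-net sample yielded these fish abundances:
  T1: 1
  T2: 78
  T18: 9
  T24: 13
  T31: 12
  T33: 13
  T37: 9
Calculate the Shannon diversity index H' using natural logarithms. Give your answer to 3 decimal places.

1.380

Total N = 1+78+9+13+12+13+9 = 135, so the proportions are 0.00741, 0.57778, 0.06667, 0.0963, 0.08889, 0.0963, 0.06667 (working shown to 5 dp, full precision carried).
Each pᵢ ln pᵢ term: 0.00741×(-4.90527)=-0.03634, 0.57778×(-0.54857)=-0.31695, 0.06667×(-2.70805)=-0.18054, 0.0963×(-2.34033)=-0.22536, 0.08889×(-2.42037)=-0.21514, 0.0963×(-2.34033)=-0.22536, 0.06667×(-2.70805)=-0.18054.
Sum = -1.38023, so H' = 1.380.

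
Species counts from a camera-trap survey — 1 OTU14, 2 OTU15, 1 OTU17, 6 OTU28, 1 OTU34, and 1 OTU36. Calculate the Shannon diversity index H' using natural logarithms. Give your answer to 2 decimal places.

Total N = 1+2+1+6+1+1 = 12, so the proportions are 0.0833, 0.1667, 0.0833, 0.5, 0.0833, 0.0833 (working shown to 4 dp, full precision carried).
Each pᵢ ln pᵢ term: 0.0833×(-2.4849)=-0.2071, 0.1667×(-1.7918)=-0.2986, 0.0833×(-2.4849)=-0.2071, 0.5×(-0.6931)=-0.3466, 0.0833×(-2.4849)=-0.2071, 0.0833×(-2.4849)=-0.2071.
Sum = -1.4735, so H' = 1.47.

1.47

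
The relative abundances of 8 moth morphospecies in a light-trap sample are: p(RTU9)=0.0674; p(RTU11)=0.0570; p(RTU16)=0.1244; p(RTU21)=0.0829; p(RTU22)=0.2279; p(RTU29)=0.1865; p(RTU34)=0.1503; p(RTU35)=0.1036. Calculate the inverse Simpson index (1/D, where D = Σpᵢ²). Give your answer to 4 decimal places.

6.6585

D = 0.0674² + 0.057² + 0.1244² + 0.0829² + 0.2279² + 0.1865² + 0.1503² + 0.1036² = 0.00454276 + 0.00324900 + 0.01547536 + 0.00687241 + 0.05193841 + 0.03478225 + 0.02259009 + 0.01073296 = 0.15018324 (working shown to 8 dp, full precision carried).
So 1/D = 6.658533, i.e. 6.6585 to 4 decimal places.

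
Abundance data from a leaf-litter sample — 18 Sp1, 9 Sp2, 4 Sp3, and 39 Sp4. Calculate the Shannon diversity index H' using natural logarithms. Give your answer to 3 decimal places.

Total N = 18+9+4+39 = 70, so the proportions are 0.25714, 0.12857, 0.05714, 0.55714 (working shown to 5 dp, full precision carried).
Each pᵢ ln pᵢ term: 0.25714×(-1.35812)=-0.34923, 0.12857×(-2.05127)=-0.26373, 0.05714×(-2.86220)=-0.16355, 0.55714×(-0.58493)=-0.32589.
Sum = -1.10241, so H' = 1.102.

1.102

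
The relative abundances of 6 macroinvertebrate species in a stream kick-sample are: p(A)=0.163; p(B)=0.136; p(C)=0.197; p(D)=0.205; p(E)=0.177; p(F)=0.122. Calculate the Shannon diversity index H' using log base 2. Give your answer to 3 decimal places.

2.561

Each pᵢ log₂ pᵢ term (working shown to 5 dp, full precision carried): 0.163×(-2.61706)=-0.42658, 0.136×(-2.87832)=-0.39145, 0.197×(-2.34373)=-0.46172, 0.205×(-2.28630)=-0.46869, 0.177×(-2.49818)=-0.44218, 0.122×(-3.03505)=-0.37028.
Sum = -2.56089, so H' = 2.561.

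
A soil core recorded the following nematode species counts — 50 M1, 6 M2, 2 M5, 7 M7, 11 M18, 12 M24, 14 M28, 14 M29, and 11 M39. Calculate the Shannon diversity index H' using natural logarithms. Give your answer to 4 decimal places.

1.8692

Total N = 50+6+2+7+11+12+14+14+11 = 127, so the proportions are 0.393701, 0.047244, 0.015748, 0.055118, 0.086614, 0.094488, 0.110236, 0.110236, 0.086614 (working shown to 6 dp, full precision carried).
Each pᵢ ln pᵢ term: 0.393701×(-0.932164)=-0.366994, 0.047244×(-3.052428)=-0.144209, 0.015748×(-4.151040)=-0.065371, 0.055118×(-2.898277)=-0.159748, 0.086614×(-2.446292)=-0.211884, 0.094488×(-2.359280)=-0.222924, 0.110236×(-2.205130)=-0.243085, 0.110236×(-2.205130)=-0.243085, 0.086614×(-2.446292)=-0.211884.
Sum = -1.869183, so H' = 1.8692.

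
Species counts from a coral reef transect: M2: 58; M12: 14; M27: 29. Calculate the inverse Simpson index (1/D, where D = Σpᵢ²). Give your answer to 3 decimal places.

2.318

Total N = 58+14+29 = 101, so the proportions are 0.574257, 0.138614, 0.287129 (working shown to 6 dp, full precision carried).
D = 0.574257² + 0.138614² + 0.287129² = 0.329772 + 0.019214 + 0.082443 = 0.431428.
So 1/D = 2.31788, i.e. 2.318 to 3 decimal places.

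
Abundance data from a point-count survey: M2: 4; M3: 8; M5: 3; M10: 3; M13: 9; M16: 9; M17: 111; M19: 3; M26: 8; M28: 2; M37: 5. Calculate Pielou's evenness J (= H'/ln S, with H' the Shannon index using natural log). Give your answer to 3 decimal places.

Total N = 4+8+3+3+9+9+111+3+8+2+5 = 165, so the proportions are 0.02424, 0.04848, 0.01818, 0.01818, 0.05455, 0.05455, 0.67273, 0.01818, 0.04848, 0.01212, 0.0303 (working shown to 5 dp, full precision carried).
H' = −Σ pᵢ ln pᵢ = −((-0.09017) + (-0.14674) + (-0.07286) + (-0.07286) + (-0.15866) + (-0.15866) + (-0.26668) + (-0.07286) + (-0.14674) + (-0.05349) + (-0.10595)) = 1.34567.
With S = 11 species, ln S = 2.39790, so J = 1.34567/2.39790 = 0.56119, i.e. 0.561 to 3 decimal places.

0.561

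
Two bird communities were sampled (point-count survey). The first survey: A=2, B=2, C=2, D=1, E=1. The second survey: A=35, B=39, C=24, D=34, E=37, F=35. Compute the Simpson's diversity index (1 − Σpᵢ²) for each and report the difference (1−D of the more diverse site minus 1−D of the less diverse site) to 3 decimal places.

The first survey: N=8, proportions 0.25, 0.25, 0.25, 0.125, 0.125, giving 1−D = 0.78125 (working shown to 5 dp, full precision carried).
The second survey: N=204, proportions 0.17157, 0.19118, 0.11765, 0.16667, 0.18137, 0.17157, giving 1−D = 0.83007.
Difference = |0.78125 − 0.83007| = 0.04882, i.e. 0.049 to 3 decimal places.

0.049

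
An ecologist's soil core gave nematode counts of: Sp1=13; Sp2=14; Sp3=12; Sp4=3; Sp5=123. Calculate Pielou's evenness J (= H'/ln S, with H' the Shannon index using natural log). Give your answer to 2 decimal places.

Total N = 13+14+12+3+123 = 165, so the proportions are 0.0788, 0.0848, 0.0727, 0.0182, 0.7455 (working shown to 4 dp, full precision carried).
H' = −Σ pᵢ ln pᵢ = −((-0.2002) + (-0.2093) + (-0.1906) + (-0.0729) + (-0.2190)) = 0.8920.
With S = 5 species, ln S = 1.6094, so J = 0.8920/1.6094 = 0.5542, i.e. 0.55 to 2 decimal places.

0.55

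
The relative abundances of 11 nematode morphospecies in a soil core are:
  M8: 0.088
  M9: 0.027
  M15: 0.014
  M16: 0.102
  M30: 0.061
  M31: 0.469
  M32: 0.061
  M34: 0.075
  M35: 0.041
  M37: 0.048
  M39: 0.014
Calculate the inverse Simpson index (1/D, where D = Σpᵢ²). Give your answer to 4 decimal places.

D = 0.088² + 0.027² + 0.014² + 0.102² + 0.061² + 0.469² + 0.061² + 0.075² + 0.041² + 0.048² + 0.014² = 0.00774400 + 0.00072900 + 0.00019600 + 0.01040400 + 0.00372100 + 0.21996100 + 0.00372100 + 0.00562500 + 0.00168100 + 0.00230400 + 0.00019600 = 0.25628200 (working shown to 8 dp, full precision carried).
So 1/D = 3.901952, i.e. 3.9020 to 4 decimal places.

3.9020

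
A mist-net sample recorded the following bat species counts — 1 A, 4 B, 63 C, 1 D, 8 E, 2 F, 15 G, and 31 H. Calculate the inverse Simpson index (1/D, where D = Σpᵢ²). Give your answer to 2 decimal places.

2.98

Total N = 1+4+63+1+8+2+15+31 = 125, so the proportions are 0.008, 0.032, 0.504, 0.008, 0.064, 0.016, 0.12, 0.248 (working shown to 5 dp, full precision carried).
D = 0.008² + 0.032² + 0.504² + 0.008² + 0.064² + 0.016² + 0.12² + 0.248² = 0.00006 + 0.00102 + 0.25402 + 0.00006 + 0.00410 + 0.00026 + 0.01440 + 0.06150 = 0.33542.
So 1/D = 2.9813, i.e. 2.98 to 2 decimal places.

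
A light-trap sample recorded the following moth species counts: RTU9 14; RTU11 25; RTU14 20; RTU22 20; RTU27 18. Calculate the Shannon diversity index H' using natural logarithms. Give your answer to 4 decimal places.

Total N = 14+25+20+20+18 = 97, so the proportions are 0.14433, 0.257732, 0.206186, 0.206186, 0.185567 (working shown to 6 dp, full precision carried).
Each pᵢ ln pᵢ term: 0.14433×(-1.935654)=-0.279373, 0.257732×(-1.355835)=-0.349442, 0.206186×(-1.578979)=-0.325563, 0.206186×(-1.578979)=-0.325563, 0.185567×(-1.684339)=-0.312558.
Sum = -1.592498, so H' = 1.5925.

1.5925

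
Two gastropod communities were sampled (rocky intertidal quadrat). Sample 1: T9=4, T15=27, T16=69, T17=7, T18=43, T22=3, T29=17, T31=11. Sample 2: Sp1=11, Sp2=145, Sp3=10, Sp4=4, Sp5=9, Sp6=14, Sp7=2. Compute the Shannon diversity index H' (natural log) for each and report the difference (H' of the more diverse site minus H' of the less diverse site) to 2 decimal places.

Sample 1: N=181, proportions 0.0221, 0.1492, 0.3812, 0.0387, 0.2376, 0.0166, 0.0939, 0.0608, giving H' = 1.6633 (working shown to 4 dp, full precision carried).
Sample 2: N=195, proportions 0.0564, 0.7436, 0.0513, 0.0205, 0.0462, 0.0718, 0.0103, giving H' = 0.9926.
Difference = |1.6633 − 0.9926| = 0.6707, i.e. 0.67 to 2 decimal places.

0.67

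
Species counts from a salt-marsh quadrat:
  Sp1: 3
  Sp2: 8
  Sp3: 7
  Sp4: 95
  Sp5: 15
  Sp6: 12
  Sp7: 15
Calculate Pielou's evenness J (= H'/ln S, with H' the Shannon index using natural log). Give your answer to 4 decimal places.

Total N = 3+8+7+95+15+12+15 = 155, so the proportions are 0.019355, 0.051613, 0.045161, 0.612903, 0.096774, 0.077419, 0.096774 (working shown to 6 dp, full precision carried).
H' = −Σ pᵢ ln pᵢ = −((-0.076351) + (-0.152980) + (-0.139888) + (-0.300046) + (-0.226004) + (-0.198079) + (-0.226004)) = 1.319351.
With S = 7 species, ln S = 1.945910, so J = 1.319351/1.945910 = 0.678012, i.e. 0.6780 to 4 decimal places.

0.6780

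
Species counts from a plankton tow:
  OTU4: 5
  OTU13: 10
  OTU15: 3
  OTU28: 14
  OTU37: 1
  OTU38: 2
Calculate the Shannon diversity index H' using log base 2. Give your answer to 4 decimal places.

Total N = 5+10+3+14+1+2 = 35, so the proportions are 0.142857, 0.285714, 0.085714, 0.4, 0.028571, 0.057143 (working shown to 6 dp, full precision carried).
Each pᵢ log₂ pᵢ term: 0.142857×(-2.807355)=-0.401051, 0.285714×(-1.807355)=-0.516387, 0.085714×(-3.544321)=-0.303799, 0.4×(-1.321928)=-0.528771, 0.028571×(-5.129283)=-0.146551, 0.057143×(-4.129283)=-0.235959.
Sum = -2.132518, so H' = 2.1325.

2.1325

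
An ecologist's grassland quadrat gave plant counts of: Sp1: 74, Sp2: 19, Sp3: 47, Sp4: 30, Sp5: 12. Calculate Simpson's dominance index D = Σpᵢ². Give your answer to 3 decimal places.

Total N = 74+19+47+30+12 = 182, so the proportions are 0.40659, 0.1044, 0.25824, 0.16484, 0.06593 (working shown to 5 dp, full precision carried).
D = 0.40659² + 0.1044² + 0.25824² + 0.16484² + 0.06593² = 0.16532 + 0.01090 + 0.06669 + 0.02717 + 0.00435 = 0.27442.
To 3 decimal places, D = 0.274.

0.274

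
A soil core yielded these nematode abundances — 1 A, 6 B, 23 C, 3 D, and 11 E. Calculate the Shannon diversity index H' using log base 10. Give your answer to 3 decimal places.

0.533

Total N = 1+6+23+3+11 = 44, so the proportions are 0.02273, 0.13636, 0.52273, 0.06818, 0.25 (working shown to 5 dp, full precision carried).
Each pᵢ log₁₀ pᵢ term: 0.02273×(-1.64345)=-0.03735, 0.13636×(-0.86530)=-0.11800, 0.52273×(-0.28172)=-0.14727, 0.06818×(-1.16633)=-0.07952, 0.25×(-0.60206)=-0.15051.
Sum = -0.53265, so H' = 0.533.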